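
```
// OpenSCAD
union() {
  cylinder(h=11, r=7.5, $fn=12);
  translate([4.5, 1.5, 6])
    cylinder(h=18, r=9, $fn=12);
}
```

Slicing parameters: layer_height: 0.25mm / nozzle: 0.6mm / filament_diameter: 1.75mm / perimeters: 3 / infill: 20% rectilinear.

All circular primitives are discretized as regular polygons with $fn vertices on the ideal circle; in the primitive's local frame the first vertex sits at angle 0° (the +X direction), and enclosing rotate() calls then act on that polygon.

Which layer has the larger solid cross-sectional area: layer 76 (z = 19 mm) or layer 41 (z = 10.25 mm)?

Layer 76 (z = 19): the cylinder is absent (z outside [0, 11]); the r=9 cylinder at (4.5, 1.5) gives a regular 12-gon of circumradius 9 (constant along its height) (area = (12/2)·9.000²·sin(360°/12) = 243.00 mm²); Merging all regions: only the r=9 cylinder at (4.5, 1.5) is present, so the union is just that shape — area = 243.00 mm². So its area = 243.00 mm². Layer 41 (z = 10.25): the r=7.5 cylinder gives a regular 12-gon of circumradius 7.5 (constant along its height) (area = (12/2)·7.500²·sin(360°/12) = 168.75 mm²); the cylinder at (4.5, 1.5): section is a regular 12-gon, circumradius r=9 (area = (12/2)·9.000²·sin(360°/12) = 243.00 mm²); Merging all regions: the regions partially overlap — summed areas 411.75 mm² minus the doubly-counted overlap 126.75 mm² gives 285.00 mm² — area = 285.00 mm². So its area = 285.00 mm². Layer 41 is larger (285.00 vs 243.00 mm²).

layer 41 (z = 10.25 mm)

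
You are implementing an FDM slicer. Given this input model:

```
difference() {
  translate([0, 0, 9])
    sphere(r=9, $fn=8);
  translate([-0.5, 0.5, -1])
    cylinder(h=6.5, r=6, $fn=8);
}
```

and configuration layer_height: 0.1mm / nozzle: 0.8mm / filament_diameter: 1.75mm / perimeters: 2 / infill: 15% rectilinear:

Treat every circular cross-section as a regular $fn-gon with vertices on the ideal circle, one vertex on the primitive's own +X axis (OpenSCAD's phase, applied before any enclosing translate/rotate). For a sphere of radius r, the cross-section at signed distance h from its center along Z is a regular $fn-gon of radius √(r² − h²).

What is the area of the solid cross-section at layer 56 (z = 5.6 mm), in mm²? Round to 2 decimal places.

196.41 mm²

At z = 5.6 mm: the r=9 sphere contributes a regular 8-gon of circumradius √(9²−3.4²) = 8.333 (area = (8/2)·8.333²·sin(360°/8) = 196.41 mm²); the cylinder at (-0.5, 0.5) does not reach this height (z outside [-1, 5.5]); After the difference (first − rest): none of the subtracted shapes is present at this height, so the r=9 sphere is unchanged — area = 196.41 mm². Overall, the cross-section is a single solid region. Net area = 196.41 mm².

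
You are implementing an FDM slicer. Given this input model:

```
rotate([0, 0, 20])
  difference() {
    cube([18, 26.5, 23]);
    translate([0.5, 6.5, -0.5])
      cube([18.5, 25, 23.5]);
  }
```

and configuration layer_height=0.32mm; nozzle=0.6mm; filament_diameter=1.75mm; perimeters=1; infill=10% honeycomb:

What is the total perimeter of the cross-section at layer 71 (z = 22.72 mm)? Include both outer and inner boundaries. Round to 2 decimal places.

At z = 22.72 mm: the 18×26.5 cube contributes its full rectangle (perimeter 89.00 mm); the cube at (0.5, 6.5) is present — its section is the full 18.5×25 rectangle (perimeter 87.00 mm); After the difference (first − rest): starting from the 18×26.5 cube, the 18.5×25 cube at (0.5, 6.5) partially overlaps it — only the 350.00 mm² overlap (of its 462.50 mm²) is removed, clipping the outline — boundary = 89.00 mm; (rotated 20° about Z; rotation is an isometry so areas/perimeters/island counts are preserved). Overall, the cross-section is a single solid region. Total boundary length (outer) = 89.00 mm.

89.00 mm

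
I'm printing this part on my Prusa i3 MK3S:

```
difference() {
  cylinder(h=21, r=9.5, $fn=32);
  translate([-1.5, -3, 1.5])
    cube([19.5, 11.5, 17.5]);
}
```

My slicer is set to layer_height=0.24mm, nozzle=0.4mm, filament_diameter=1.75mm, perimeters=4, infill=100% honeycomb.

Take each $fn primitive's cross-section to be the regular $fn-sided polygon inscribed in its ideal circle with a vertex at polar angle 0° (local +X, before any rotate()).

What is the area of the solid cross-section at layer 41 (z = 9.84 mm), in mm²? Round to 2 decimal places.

At z = 9.84 mm: the r=9.5 cylinder contributes a regular 32-gon of circumradius 9.5 (area = (32/2)·9.500²·sin(360°/32) = 281.71 mm²); the 19.5×11.5 cube at (-1.5, -3) contributes its full rectangle (area 224.25 mm²); After the difference (first − rest): starting from the r=9.5 cylinder (281.71 mm²), the 19.5×11.5 cube at (-1.5, -3) partially overlaps it — only the 112.87 mm² overlap (of its 224.25 mm²) is removed, clipping the outline — area = 168.84 mm². Overall, the cross-section is a single solid region. Net area = 168.84 mm².

168.84 mm²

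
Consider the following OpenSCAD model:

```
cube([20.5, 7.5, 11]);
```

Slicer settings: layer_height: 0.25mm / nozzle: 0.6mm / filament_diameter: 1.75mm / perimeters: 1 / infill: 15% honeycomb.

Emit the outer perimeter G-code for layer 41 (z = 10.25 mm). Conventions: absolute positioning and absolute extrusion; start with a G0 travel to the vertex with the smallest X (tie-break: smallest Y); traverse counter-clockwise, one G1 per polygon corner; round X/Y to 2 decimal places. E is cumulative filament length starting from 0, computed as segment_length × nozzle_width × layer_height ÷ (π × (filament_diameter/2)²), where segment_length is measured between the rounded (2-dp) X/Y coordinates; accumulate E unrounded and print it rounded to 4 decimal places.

G0 X0.00 Y0.00 Z10.25
G1 X20.50 Y0.00 E1.2784
G1 X20.50 Y7.50 E1.7462
G1 X0.00 Y7.50 E3.0246
G1 X0.00 Y0.00 E3.4923

At z = 10.25 mm: the cube (footprint 20.5×7.5) is included at this height. The outline is a single polygon with 4 vertices. Extrusion per mm of travel: 0.6 × 0.25 / (π × 0.875²) = 0.062363. Accumulating E over each segment gives final E = 3.4923.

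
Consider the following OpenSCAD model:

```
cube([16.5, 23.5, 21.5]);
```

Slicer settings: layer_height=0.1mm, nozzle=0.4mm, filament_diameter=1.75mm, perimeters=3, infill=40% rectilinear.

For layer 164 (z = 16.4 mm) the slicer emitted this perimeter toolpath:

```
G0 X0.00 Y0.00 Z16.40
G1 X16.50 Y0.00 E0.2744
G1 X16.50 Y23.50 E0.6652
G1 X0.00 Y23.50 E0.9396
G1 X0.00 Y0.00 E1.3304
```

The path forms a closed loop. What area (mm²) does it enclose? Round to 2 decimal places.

Apply the shoelace formula to the sequence of (X, Y) vertices; enclosed area = 387.75 mm².

387.75 mm²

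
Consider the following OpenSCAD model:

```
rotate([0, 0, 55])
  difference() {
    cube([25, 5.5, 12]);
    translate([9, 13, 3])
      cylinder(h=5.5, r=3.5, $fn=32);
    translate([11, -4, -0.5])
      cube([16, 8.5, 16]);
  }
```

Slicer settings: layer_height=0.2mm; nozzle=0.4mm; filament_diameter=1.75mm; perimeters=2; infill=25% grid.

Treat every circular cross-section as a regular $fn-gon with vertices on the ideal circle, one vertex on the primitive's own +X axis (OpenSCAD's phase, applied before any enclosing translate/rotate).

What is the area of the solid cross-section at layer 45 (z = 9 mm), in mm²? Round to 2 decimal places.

At z = 9 mm: the cube is present — its section is the full 25×5.5 rectangle (area 137.50 mm²); the cylinder at (9, 13) is absent (z outside [3, 8.5]); the cube at (11, -4) is present — its section is the full 16×8.5 rectangle (area 136.00 mm²); Taking the first minus the rest: starting from the 25×5.5 cube (137.50 mm²), the 16×8.5 cube at (11, -4) partially overlaps it — only the 63.00 mm² overlap (of its 136.00 mm²) is removed, clipping the outline — area = 74.50 mm²; (rotated 55° about Z; rotation is an isometry so areas/perimeters/island counts are preserved). Overall, the cross-section is a single solid region. Net area = 74.50 mm².

74.50 mm²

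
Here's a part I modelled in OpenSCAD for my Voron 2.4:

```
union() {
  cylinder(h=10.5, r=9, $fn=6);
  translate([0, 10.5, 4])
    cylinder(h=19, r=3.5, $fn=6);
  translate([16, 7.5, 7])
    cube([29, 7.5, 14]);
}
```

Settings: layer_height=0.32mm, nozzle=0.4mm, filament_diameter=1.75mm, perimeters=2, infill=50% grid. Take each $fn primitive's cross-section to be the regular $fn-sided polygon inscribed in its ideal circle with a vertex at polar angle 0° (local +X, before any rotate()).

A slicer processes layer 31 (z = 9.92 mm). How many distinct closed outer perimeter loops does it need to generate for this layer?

2

At z = 9.92 mm: the r=9 cylinder gives a regular 6-gon of circumradius 9 (constant along its height); the cylinder at (0, 10.5): section is a regular 6-gon, circumradius r=3.5; the cube at (16, 7.5) is present — its section is the full 29×7.5 rectangle; Merging all regions: the regions partially overlap (shared area 1.20 mm²), so overlapping operands fuse into one piece — 2 connected regions. The result has 2 disconnected regions.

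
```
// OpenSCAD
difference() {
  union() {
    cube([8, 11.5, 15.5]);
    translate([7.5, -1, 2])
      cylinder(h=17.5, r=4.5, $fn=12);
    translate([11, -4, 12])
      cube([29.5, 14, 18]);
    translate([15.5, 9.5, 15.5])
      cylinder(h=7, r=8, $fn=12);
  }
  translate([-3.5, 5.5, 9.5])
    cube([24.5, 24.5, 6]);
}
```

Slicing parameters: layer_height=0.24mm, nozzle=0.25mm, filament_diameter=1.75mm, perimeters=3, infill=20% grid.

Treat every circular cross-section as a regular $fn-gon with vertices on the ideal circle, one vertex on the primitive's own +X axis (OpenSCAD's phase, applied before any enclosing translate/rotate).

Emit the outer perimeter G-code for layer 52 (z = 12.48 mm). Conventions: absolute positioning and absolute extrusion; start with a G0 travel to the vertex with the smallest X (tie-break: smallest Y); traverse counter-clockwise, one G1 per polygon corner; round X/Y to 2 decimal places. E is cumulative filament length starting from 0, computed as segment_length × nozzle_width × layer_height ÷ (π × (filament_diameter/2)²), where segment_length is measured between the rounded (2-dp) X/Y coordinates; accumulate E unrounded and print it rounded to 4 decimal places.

G0 X0.00 Y0.00 Z12.48
G1 X3.27 Y0.00 E0.0816
G1 X3.00 Y-1.00 E0.1074
G1 X3.60 Y-3.25 E0.1655
G1 X5.25 Y-4.90 E0.2237
G1 X7.50 Y-5.50 E0.2818
G1 X9.75 Y-4.90 E0.3399
G1 X11.00 Y-3.65 E0.3840
G1 X11.00 Y-4.00 E0.3927
G1 X40.50 Y-4.00 E1.1286
G1 X40.50 Y10.00 E1.4778
G1 X21.00 Y10.00 E1.9642
G1 X21.00 Y5.50 E2.0765
G1 X11.00 Y5.50 E2.3260
G1 X11.00 Y1.65 E2.4220
G1 X9.75 Y2.90 E2.4661
G1 X8.00 Y3.37 E2.5113
G1 X8.00 Y5.50 E2.5644
G1 X0.00 Y5.50 E2.7640
G1 X0.00 Y0.00 E2.9012

At z = 12.48 mm: the cube (footprint 8×11.5) is included at this height; the r=4.5 cylinder at (7.5, -1) contributes a regular 12-gon of circumradius 4.5; the cube at (11, -4) (footprint 29.5×14) is included at this height; the cylinder at (15.5, 9.5) does not reach this height (z outside [15.5, 22.5]); Merging all regions: the regions partially overlap (shared area 15.84 mm²), so overlapping operands fuse into one piece — 1 connected region; the cube at (-3.5, 5.5) (footprint 24.5×24.5) is included at this height; Subtracting the remaining from the first: starting from the result so far, the 24.5×24.5 cube at (-3.5, 5.5) partially overlaps it — only the 93.00 mm² overlap (of its 600.25 mm²) is removed, clipping the outline — 1 connected region. The outline is a single polygon with 19 vertices. Extrusion per mm of travel: 0.25 × 0.24 / (π × 0.875²) = 0.024945. Accumulating E over each segment gives final E = 2.9012.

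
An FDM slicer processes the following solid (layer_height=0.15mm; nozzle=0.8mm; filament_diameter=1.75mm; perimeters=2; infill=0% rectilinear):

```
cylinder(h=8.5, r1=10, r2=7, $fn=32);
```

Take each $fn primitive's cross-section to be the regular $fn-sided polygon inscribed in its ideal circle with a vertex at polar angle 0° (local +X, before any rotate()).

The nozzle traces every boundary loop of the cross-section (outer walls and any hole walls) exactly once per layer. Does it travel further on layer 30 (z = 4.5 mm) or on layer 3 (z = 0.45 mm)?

Layer 30 (z = 4.5): the cone (r1=10→r2=7) has section circumradius 8.412 here — a regular 32-gon (perimeter = 2·32·8.412·sin(180°/32) = 52.77 mm). So its perimeter = 52.77 mm. Layer 3 (z = 0.45): the cone: at t=0.053 of its height the radius interpolates to r₁+(r₂−r₁)t = 9.841, giving a regular 32-gon of that circumradius (perimeter = 2·32·9.841·sin(180°/32) = 61.73 mm). So its perimeter = 61.73 mm. Layer 3 is larger (61.73 vs 52.77 mm).

layer 3 (z = 0.45 mm)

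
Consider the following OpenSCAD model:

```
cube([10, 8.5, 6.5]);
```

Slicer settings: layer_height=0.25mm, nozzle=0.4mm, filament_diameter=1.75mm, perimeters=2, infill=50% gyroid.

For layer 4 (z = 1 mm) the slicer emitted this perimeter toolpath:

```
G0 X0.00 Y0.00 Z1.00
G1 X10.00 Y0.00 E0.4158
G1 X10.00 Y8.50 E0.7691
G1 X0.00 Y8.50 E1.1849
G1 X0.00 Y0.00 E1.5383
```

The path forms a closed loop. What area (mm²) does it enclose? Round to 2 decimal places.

85.00 mm²

Apply the shoelace formula to the sequence of (X, Y) vertices; enclosed area = 85.00 mm².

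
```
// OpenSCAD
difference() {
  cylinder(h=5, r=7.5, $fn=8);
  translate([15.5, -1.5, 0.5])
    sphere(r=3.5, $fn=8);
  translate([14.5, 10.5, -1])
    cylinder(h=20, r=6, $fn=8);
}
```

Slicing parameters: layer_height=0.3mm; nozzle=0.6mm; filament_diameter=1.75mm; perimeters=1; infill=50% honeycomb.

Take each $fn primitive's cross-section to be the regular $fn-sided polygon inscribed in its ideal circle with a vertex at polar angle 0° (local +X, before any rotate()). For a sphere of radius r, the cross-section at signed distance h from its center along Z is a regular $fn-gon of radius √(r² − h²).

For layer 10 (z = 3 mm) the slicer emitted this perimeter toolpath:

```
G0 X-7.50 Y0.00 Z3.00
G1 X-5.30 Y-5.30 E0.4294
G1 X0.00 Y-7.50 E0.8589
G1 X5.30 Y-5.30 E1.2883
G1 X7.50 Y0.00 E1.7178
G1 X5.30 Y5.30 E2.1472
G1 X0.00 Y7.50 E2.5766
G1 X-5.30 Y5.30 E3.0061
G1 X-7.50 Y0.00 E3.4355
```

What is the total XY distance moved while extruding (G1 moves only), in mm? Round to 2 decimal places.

45.91 mm

Sum the Euclidean lengths of each G1 segment: total = 45.91 mm.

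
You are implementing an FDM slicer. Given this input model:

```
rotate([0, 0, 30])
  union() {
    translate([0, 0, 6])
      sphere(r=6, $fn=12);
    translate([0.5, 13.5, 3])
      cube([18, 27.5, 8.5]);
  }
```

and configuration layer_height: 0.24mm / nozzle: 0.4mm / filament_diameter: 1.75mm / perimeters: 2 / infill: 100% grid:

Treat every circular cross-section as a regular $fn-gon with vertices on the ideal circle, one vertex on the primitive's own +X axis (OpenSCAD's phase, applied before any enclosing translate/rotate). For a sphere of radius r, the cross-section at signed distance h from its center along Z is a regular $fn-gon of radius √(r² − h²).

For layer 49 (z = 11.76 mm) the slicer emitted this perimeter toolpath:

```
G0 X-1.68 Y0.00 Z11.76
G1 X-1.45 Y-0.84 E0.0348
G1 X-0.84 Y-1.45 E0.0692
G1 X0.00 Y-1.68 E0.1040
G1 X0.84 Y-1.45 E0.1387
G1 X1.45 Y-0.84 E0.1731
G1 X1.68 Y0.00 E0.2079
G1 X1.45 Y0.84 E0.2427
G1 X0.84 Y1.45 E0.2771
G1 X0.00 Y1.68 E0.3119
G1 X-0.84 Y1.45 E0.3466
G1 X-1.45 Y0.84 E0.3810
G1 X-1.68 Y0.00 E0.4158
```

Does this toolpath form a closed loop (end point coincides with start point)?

yes

Start point (G0): (-1.68, 0.00). End point (last G1): the path returns to the start — closed.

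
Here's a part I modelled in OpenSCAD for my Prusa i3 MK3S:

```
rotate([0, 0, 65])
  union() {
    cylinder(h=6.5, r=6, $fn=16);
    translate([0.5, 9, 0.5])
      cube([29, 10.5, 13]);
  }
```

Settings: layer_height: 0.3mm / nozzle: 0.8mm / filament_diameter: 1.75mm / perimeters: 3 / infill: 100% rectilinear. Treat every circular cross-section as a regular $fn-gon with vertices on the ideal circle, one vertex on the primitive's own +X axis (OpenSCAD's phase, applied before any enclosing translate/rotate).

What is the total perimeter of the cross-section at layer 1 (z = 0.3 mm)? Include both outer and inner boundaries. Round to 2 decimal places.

37.46 mm

At z = 0.3 mm: the cylinder: section is a regular 16-gon, circumradius r=6 (perimeter = 2·16·6.000·sin(180°/16) = 37.46 mm); the cube at (0.5, 9) is absent (z outside [0.5, 13.5]); Taking the union: only the r=6 cylinder is present, so the union is just that shape — boundary = 37.46 mm; (rotated 65° about Z; rotation is an isometry so areas/perimeters/island counts are preserved). Overall, the cross-section is a single solid region. Total boundary length (outer) = 37.46 mm.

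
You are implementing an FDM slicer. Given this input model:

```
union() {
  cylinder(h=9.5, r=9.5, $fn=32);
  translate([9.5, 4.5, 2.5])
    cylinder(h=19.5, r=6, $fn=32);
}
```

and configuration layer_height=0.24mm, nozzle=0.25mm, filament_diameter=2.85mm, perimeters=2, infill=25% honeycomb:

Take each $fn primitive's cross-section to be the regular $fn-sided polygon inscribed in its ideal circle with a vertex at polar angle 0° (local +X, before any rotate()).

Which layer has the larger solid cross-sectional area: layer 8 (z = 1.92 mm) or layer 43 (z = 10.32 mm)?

Layer 8 (z = 1.92): the r=9.5 cylinder gives a regular 32-gon of circumradius 9.5 (constant along its height) (area = (32/2)·9.500²·sin(360°/32) = 281.71 mm²); the cylinder at (9.5, 4.5) does not reach this height (z outside [2.5, 22]); Taking the union: only the r=9.5 cylinder is present, so the union is just that shape — area = 281.71 mm². So its area = 281.71 mm². Layer 43 (z = 10.32): the cylinder is absent (z outside [0, 9.5]); the r=6 cylinder at (9.5, 4.5) contributes a regular 32-gon of circumradius 6 (area = (32/2)·6.000²·sin(360°/32) = 112.37 mm²); Taking the union: only the r=6 cylinder at (9.5, 4.5) is present, so the union is just that shape — area = 112.37 mm². So its area = 112.37 mm². Layer 8 is larger (281.71 vs 112.37 mm²).

layer 8 (z = 1.92 mm)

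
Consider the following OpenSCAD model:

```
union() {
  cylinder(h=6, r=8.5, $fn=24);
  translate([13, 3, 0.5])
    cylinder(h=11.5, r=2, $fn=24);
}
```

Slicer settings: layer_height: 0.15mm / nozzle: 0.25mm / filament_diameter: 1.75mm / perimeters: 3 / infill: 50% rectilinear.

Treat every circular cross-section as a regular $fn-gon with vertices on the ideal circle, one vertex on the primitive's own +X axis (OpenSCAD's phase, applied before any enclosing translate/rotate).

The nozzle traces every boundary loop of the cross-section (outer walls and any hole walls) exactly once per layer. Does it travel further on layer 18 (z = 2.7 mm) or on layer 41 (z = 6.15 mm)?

layer 18 (z = 2.7 mm)

Layer 18 (z = 2.7): the r=8.5 cylinder contributes a regular 24-gon of circumradius 8.5 (perimeter = 2·24·8.500·sin(180°/24) = 53.25 mm); the r=2 cylinder at (13, 3) contributes a regular 24-gon of circumradius 2 (perimeter = 2·24·2.000·sin(180°/24) = 12.53 mm); Taking the union: the 2 present regions are separate (no shared area or edge), so areas and boundary lengths simply add and each stays a separate island — boundary = 65.79 mm. So its perimeter = 65.79 mm. Layer 41 (z = 6.15): the cylinder does not reach this height (z outside [0, 6]); the r=2 cylinder at (13, 3) gives a regular 24-gon of circumradius 2 (constant along its height) (perimeter = 2·24·2.000·sin(180°/24) = 12.53 mm); Combining (union): only the r=2 cylinder at (13, 3) is present, so the union is just that shape — boundary = 12.53 mm. So its perimeter = 12.53 mm. Layer 18 is larger (65.79 vs 12.53 mm).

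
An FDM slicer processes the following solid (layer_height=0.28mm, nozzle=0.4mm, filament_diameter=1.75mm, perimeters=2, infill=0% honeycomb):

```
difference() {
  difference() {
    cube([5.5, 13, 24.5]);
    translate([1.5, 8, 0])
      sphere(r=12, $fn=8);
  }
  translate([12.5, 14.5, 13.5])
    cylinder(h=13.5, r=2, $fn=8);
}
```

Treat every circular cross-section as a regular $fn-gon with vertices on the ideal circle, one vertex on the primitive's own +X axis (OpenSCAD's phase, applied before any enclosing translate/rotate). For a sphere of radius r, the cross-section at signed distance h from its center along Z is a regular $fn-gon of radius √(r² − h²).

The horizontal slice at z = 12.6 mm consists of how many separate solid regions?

1

At z = 12.6 mm: the cube is present — its section is the full 5.5×13 rectangle; the sphere at (1.5, 8) is not intersected at this z (|z−center|=12.600 > r=12); After the difference (first − rest): none of the subtracted shapes is present at this height, so the 5.5×13 cube is unchanged — 1 connected region; the cylinder at (12.5, 14.5) does not reach this height (z outside [13.5, 27]); After the difference (first − rest): none of the subtracted shapes is present at this height, so the result so far is unchanged — 1 connected region. The result has 1 disconnected region.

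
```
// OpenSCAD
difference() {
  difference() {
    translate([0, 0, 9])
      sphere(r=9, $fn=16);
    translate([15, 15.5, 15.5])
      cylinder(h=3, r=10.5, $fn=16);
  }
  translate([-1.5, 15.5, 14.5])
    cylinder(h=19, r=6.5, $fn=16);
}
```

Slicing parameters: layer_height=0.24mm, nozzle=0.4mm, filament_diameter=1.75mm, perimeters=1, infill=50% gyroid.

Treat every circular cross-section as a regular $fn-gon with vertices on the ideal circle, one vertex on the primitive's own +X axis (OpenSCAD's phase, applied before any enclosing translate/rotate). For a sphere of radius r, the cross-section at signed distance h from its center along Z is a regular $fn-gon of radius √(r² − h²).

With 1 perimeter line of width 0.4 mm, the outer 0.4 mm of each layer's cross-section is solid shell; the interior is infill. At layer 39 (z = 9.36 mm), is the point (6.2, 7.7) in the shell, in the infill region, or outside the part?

At z = 9.36 mm: the r=9 sphere slices to a regular 16-gon of circumradius 8.993 (√(r²−h²) with h=0.36 from center); the cylinder at (15, 15.5) does not reach this height (z outside [15.5, 18.5]); Subtracting the remaining from the first: none of the subtracted shapes is present at this height, so the r=9 sphere is unchanged — 1 connected region; the cylinder at (-1.5, 15.5) is absent (z outside [14.5, 33.5]); After the difference (first − rest): none of the subtracted shapes is present at this height, so that combined region is unchanged — 1 connected region. Overall, the cross-section is a single solid region. The nearest boundary edge runs (6.36, 6.36)→(3.44, 8.31); distance from the point to it = 1.03 mm. The point is not inside any of the regions above, so it lies outside the cross-section (1.03 mm from the nearest boundary).

outside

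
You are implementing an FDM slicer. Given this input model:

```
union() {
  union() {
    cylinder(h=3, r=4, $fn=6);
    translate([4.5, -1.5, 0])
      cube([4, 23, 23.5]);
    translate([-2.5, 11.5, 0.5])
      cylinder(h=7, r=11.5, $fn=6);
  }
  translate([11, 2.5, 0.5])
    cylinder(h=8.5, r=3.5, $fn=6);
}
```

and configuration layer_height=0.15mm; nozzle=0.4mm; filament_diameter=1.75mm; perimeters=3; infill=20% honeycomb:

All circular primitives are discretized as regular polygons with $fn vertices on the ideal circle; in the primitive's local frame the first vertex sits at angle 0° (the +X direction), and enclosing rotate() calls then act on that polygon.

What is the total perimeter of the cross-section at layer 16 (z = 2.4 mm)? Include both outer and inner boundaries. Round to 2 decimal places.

112.55 mm

At z = 2.4 mm: the r=4 cylinder gives a regular 6-gon of circumradius 4 (constant along its height) (perimeter = 2·6·4.000·sin(180°/6) = 24.00 mm); the cube at (4.5, -1.5) is present — its section is the full 4×23 rectangle (perimeter 54.00 mm); the r=11.5 cylinder at (-2.5, 11.5) gives a regular 6-gon of circumradius 11.5 (constant along its height) (perimeter = 2·6·11.500·sin(180°/6) = 69.00 mm); Taking the union: the regions partially overlap (shared area 44.47 mm²), so the edge portions inside another operand are dropped and the merged outline is re-measured after clipping — boundary = 99.02 mm; the cylinder at (11, 2.5): section is a regular 6-gon, circumradius r=3.5 (perimeter = 2·6·3.500·sin(180°/6) = 21.00 mm); Taking the union: the regions partially overlap (shared area 1.73 mm²), so the edge portions inside another operand are dropped and the merged outline is re-measured after clipping — boundary = 112.55 mm. Overall, the cross-section is a single solid region. Total boundary length (outer) = 112.55 mm.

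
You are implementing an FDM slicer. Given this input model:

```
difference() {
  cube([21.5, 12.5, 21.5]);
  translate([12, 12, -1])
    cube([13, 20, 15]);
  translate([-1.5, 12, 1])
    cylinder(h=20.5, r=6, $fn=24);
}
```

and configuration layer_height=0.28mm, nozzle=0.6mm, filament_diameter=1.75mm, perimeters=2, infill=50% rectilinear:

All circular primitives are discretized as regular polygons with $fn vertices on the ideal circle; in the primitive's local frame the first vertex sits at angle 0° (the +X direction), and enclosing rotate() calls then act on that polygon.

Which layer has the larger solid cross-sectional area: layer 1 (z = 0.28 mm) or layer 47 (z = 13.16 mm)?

layer 1 (z = 0.28 mm)

Layer 1 (z = 0.28): the 21.5×12.5 cube contributes its full rectangle (area 268.75 mm²); the cube at (12, 12) (footprint 13×20) is included at this height (area 260.00 mm²); the cylinder at (-1.5, 12) does not reach this height (z outside [1, 21.5]); After the difference (first − rest): starting from the 21.5×12.5 cube (268.75 mm²), the 13×20 cube at (12, 12) partially overlaps it — only the 4.75 mm² overlap (of its 260.00 mm²) is removed, clipping the outline — area = 264.00 mm². So its area = 264.00 mm². Layer 47 (z = 13.16): the cube (footprint 21.5×12.5) is included at this height (area 268.75 mm²); the 13×20 cube at (12, 12) contributes its full rectangle (area 260.00 mm²); the r=6 cylinder at (-1.5, 12) contributes a regular 24-gon of circumradius 6 (area = (24/2)·6.000²·sin(360°/24) = 111.81 mm²); After the difference (first − rest): starting from the 21.5×12.5 cube (268.75 mm²), the 13×20 cube at (12, 12) partially overlaps it — only the 4.75 mm² overlap (of its 260.00 mm²) is removed, clipping the outline; the r=6 cylinder at (-1.5, 12) partially overlaps it — only the 21.33 mm² overlap (of its 111.81 mm²) is removed, clipping the outline — area = 242.67 mm². So its area = 242.67 mm². Layer 1 is larger (264.00 vs 242.67 mm²).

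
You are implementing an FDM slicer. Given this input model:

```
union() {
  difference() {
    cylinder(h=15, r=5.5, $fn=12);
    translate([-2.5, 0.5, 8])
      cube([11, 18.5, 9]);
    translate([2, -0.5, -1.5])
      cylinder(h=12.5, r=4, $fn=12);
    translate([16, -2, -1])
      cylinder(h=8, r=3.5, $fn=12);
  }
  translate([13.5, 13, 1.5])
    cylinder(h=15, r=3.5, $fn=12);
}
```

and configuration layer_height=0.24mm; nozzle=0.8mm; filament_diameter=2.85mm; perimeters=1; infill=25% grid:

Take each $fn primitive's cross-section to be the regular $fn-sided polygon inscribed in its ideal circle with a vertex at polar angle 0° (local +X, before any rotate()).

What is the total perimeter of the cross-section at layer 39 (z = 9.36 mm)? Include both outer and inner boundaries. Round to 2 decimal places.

At z = 9.36 mm: the r=5.5 cylinder gives a regular 12-gon of circumradius 5.5 (constant along its height) (perimeter = 2·12·5.500·sin(180°/12) = 34.16 mm); the 11×18.5 cube at (-2.5, 0.5) contributes its full rectangle (perimeter 59.00 mm); the cylinder at (2, -0.5): section is a regular 12-gon, circumradius r=4 (perimeter = 2·12·4.000·sin(180°/12) = 24.85 mm); the cylinder at (16, -2) is not intersected at this z (z outside [-1, 7]); After the difference (first − rest): starting from the r=5.5 cylinder, the 11×18.5 cube at (-2.5, 0.5) partially overlaps it — only the 31.63 mm² overlap (of its 203.50 mm²) is removed, clipping the outline; the r=4 cylinder at (2, -0.5) partially overlaps it — only the 29.31 mm² overlap (of its 48.00 mm²) is removed, clipping the outline — boundary = 32.02 mm; the r=3.5 cylinder at (13.5, 13) contributes a regular 12-gon of circumradius 3.5 (perimeter = 2·12·3.500·sin(180°/12) = 21.74 mm); Taking the union: the 2 present regions are separate (no shared area or edge), so areas and boundary lengths simply add and each stays a separate island — boundary = 53.76 mm. Overall, the cross-section has 2 separate islands. Total boundary length (outer) = 53.76 mm.

53.76 mm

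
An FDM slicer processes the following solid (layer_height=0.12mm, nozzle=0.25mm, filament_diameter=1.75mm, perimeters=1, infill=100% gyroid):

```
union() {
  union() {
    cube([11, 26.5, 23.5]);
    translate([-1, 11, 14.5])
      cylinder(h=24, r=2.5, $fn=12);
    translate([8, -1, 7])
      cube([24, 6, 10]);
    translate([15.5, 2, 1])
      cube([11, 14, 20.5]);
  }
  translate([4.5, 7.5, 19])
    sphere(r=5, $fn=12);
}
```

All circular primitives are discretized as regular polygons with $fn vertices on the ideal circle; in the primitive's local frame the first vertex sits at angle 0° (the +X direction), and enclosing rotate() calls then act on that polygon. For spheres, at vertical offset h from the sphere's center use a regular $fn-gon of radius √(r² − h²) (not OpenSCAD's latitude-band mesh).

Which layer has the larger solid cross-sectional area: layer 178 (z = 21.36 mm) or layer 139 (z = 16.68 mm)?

Layer 178 (z = 21.36): the 11×26.5 cube contributes its full rectangle (area 291.50 mm²); the r=2.5 cylinder at (-1, 11) contributes a regular 12-gon of circumradius 2.5 (area = (12/2)·2.500²·sin(360°/12) = 18.75 mm²); the cube at (8, -1) does not reach this height (z outside [7, 17]); the cube at (15.5, 2) is present — its section is the full 11×14 rectangle (area 154.00 mm²); Taking the union: the regions partially overlap — summed areas 464.25 mm² minus the doubly-counted overlap 4.64 mm² gives 459.61 mm² — area = 459.61 mm²; the sphere at (4.5, 7.5): section is a regular 12-gon, circumradius = √(r²−h²) = √(5²−2.36²) = 4.408 (area = (12/2)·4.408²·sin(360°/12) = 58.29 mm²); Combining (union): the r=5 sphere at (4.5, 7.5) lies entirely inside that combined region, so the union is just that combined region — area = 459.61 mm². So its area = 459.61 mm². Layer 139 (z = 16.68): the cube (footprint 11×26.5) is included at this height (area 291.50 mm²); the r=2.5 cylinder at (-1, 11) contributes a regular 12-gon of circumradius 2.5 (area = (12/2)·2.500²·sin(360°/12) = 18.75 mm²); the cube at (8, -1) is present — its section is the full 24×6 rectangle (area 144.00 mm²); the cube at (15.5, 2) (footprint 11×14) is included at this height (area 154.00 mm²); Combining (union): the regions partially overlap — summed areas 608.25 mm² minus the doubly-counted overlap 52.64 mm² gives 555.61 mm² — area = 555.61 mm²; the r=5 sphere at (4.5, 7.5) slices to a regular 12-gon of circumradius 4.429 (√(r²−h²) with h=2.32 from center) (area = (12/2)·4.429²·sin(360°/12) = 58.85 mm²); Combining (union): the r=5 sphere at (4.5, 7.5) lies entirely inside the result so far, so the union is just the result so far — area = 555.61 mm². So its area = 555.61 mm². Layer 139 is larger (555.61 vs 459.61 mm²).

layer 139 (z = 16.68 mm)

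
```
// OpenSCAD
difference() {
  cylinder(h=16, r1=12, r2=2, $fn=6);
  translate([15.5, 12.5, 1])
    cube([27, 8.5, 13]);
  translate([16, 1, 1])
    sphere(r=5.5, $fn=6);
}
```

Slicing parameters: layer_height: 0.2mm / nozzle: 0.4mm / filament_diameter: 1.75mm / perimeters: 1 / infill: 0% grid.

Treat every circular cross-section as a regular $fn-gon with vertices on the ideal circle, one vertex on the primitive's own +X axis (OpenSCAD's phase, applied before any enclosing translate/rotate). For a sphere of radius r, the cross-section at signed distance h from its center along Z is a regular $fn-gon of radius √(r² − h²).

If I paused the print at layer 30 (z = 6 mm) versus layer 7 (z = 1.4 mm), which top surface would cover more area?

Layer 30 (z = 6): the cone (r1=12→r2=2) has section circumradius 8.250 here — a regular 6-gon (area = (6/2)·8.250²·sin(360°/6) = 176.83 mm²); the 27×8.5 cube at (15.5, 12.5) contributes its full rectangle (area 229.50 mm²); the r=5.5 sphere at (16, 1) contributes a regular 6-gon of circumradius √(5.5²−5²) = 2.291 (area = (6/2)·2.291²·sin(360°/6) = 13.64 mm²); Subtracting the remaining from the first: starting from the cone (176.83 mm²), the 27×8.5 cube at (15.5, 12.5) misses the remaining region (no effect); the r=5.5 sphere at (16, 1) misses the remaining region (no effect) — area = 176.83 mm². So its area = 176.83 mm². Layer 7 (z = 1.4): the cone: at t=0.087 of its height the radius interpolates to r₁+(r₂−r₁)t = 11.125, giving a regular 6-gon of that circumradius (area = (6/2)·11.125²·sin(360°/6) = 321.55 mm²); the cube at (15.5, 12.5) (footprint 27×8.5) is included at this height (area 229.50 mm²); the r=5.5 sphere at (16, 1) slices to a regular 6-gon of circumradius 5.485 (√(r²−h²) with h=0.4 from center) (area = (6/2)·5.485²·sin(360°/6) = 78.18 mm²); Subtracting the remaining from the first: starting from the cone (321.55 mm²), the 27×8.5 cube at (15.5, 12.5) misses the remaining region (no effect); the r=5.5 sphere at (16, 1) partially overlaps it — only the 0.03 mm² overlap (of its 78.18 mm²) is removed, clipping the outline — area = 321.52 mm². So its area = 321.52 mm². Layer 7 is larger (321.52 vs 176.83 mm²).

layer 7 (z = 1.4 mm)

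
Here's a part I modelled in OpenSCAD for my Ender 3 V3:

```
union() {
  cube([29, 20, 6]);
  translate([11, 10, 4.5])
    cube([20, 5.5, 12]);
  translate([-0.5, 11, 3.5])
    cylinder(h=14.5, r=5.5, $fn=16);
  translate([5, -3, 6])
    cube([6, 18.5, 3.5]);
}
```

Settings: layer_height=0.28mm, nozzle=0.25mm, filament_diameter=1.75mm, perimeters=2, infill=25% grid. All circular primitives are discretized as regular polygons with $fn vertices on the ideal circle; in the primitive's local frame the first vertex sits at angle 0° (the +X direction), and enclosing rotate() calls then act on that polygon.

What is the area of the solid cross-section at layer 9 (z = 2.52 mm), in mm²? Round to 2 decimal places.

At z = 2.52 mm: the cube (footprint 29×20) is included at this height (area 580.00 mm²); the cube at (11, 10) is not intersected at this z (z outside [4.5, 16.5]); the cylinder at (-0.5, 11) is not intersected at this z (z outside [3.5, 18]); the cube at (5, -3) does not reach this height (z outside [6, 9.5]); Merging all regions: only the 29×20 cube is present, so the union is just that shape — area = 580.00 mm². Overall, the cross-section is a single solid region. Net area = 580.00 mm².

580.00 mm²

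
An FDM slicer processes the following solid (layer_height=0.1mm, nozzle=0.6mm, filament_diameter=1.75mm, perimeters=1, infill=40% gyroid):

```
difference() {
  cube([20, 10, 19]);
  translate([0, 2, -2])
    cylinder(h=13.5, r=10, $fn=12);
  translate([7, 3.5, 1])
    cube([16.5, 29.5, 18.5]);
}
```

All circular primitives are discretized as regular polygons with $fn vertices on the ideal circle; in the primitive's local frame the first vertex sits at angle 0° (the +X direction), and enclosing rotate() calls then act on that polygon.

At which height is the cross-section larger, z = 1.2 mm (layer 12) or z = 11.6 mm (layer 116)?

Layer 12 (z = 1.2): the cube (footprint 20×10) is included at this height (area 200.00 mm²); the r=10 cylinder at (0, 2) gives a regular 12-gon of circumradius 10 (constant along its height) (area = (12/2)·10.000²·sin(360°/12) = 300.00 mm²); the 16.5×29.5 cube at (7, 3.5) contributes its full rectangle (area 486.75 mm²); After the difference (first − rest): starting from the 20×10 cube (200.00 mm²), the r=10 cylinder at (0, 2) partially overlaps it — only the 87.60 mm² overlap (of its 300.00 mm²) is removed, clipping the outline; the 16.5×29.5 cube at (7, 3.5) partially overlaps it — only the 75.67 mm² overlap (of its 486.75 mm²) is removed, clipping the outline — area = 36.73 mm². So its area = 36.73 mm². Layer 116 (z = 11.6): the cube is present — its section is the full 20×10 rectangle (area 200.00 mm²); the cylinder at (0, 2) does not reach this height (z outside [-2, 11.5]); the cube at (7, 3.5) (footprint 16.5×29.5) is included at this height (area 486.75 mm²); Subtracting the remaining from the first: starting from the 20×10 cube (200.00 mm²), the 16.5×29.5 cube at (7, 3.5) partially overlaps it — only the 84.50 mm² overlap (of its 486.75 mm²) is removed, clipping the outline — area = 115.50 mm². So its area = 115.50 mm². Layer 116 is larger (115.50 vs 36.73 mm²).

layer 116 (z = 11.6 mm)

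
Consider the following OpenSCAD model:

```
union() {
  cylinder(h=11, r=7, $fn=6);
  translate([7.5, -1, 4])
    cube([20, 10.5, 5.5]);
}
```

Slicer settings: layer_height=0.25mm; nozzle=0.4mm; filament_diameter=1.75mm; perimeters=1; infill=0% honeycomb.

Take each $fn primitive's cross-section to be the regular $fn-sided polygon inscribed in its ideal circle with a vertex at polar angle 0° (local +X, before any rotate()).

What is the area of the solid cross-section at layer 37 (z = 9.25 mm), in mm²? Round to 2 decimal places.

At z = 9.25 mm: the cylinder: section is a regular 6-gon, circumradius r=7 (area = (6/2)·7.000²·sin(360°/6) = 127.31 mm²); the 20×10.5 cube at (7.5, -1) contributes its full rectangle (area 210.00 mm²); Merging all regions: the 2 present regions are separate (no shared area or edge), so areas and boundary lengths simply add and each stays a separate island — area = 337.31 mm². Overall, the cross-section has 2 separate islands. Net area = 337.31 mm².

337.31 mm²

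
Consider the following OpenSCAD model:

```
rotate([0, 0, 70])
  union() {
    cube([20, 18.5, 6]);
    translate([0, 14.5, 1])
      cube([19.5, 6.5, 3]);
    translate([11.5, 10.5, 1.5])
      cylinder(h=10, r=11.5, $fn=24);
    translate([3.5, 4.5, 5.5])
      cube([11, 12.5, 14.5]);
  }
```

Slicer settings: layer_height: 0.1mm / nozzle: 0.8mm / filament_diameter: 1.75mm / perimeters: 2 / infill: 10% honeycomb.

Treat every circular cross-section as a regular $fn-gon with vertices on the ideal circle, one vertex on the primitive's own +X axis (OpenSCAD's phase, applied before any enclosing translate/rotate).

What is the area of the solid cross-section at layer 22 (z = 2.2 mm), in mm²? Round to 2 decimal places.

460.89 mm²

At z = 2.2 mm: the cube is present — its section is the full 20×18.5 rectangle (area 370.00 mm²); the cube at (0, 14.5) is present — its section is the full 19.5×6.5 rectangle (area 126.75 mm²); the r=11.5 cylinder at (11.5, 10.5) contributes a regular 24-gon of circumradius 11.5 (area = (24/2)·11.500²·sin(360°/24) = 410.75 mm²); the cube at (3.5, 4.5) is not intersected at this z (z outside [5.5, 20]); Combining (union): the regions partially overlap — summed areas 907.50 mm² minus the doubly-counted overlap 446.61 mm² gives 460.89 mm² — area = 460.89 mm²; (rotated 70° about Z; rotation is an isometry so areas/perimeters/island counts are preserved). Overall, the cross-section is a single solid region. Net area = 460.89 mm².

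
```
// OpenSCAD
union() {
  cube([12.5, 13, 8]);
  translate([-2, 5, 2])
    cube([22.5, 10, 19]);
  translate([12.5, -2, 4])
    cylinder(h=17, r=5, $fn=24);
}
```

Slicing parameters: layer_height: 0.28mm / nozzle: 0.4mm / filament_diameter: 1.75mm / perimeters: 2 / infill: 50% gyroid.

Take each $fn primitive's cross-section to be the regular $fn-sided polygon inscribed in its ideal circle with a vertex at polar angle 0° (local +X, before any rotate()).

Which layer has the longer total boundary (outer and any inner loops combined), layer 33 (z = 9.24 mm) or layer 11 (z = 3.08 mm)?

Layer 33 (z = 9.24): the cube is not intersected at this z (z outside [0, 8]); the cube at (-2, 5) is present — its section is the full 22.5×10 rectangle (perimeter 65.00 mm); the r=5 cylinder at (12.5, -2) gives a regular 24-gon of circumradius 5 (constant along its height) (perimeter = 2·24·5.000·sin(180°/24) = 31.33 mm); Combining (union): the 2 present regions are separate (no shared area or edge), so areas and boundary lengths simply add and each stays a separate island — boundary = 96.33 mm. So its perimeter = 96.33 mm. Layer 11 (z = 3.08): the cube is present — its section is the full 12.5×13 rectangle (perimeter 51.00 mm); the cube at (-2, 5) is present — its section is the full 22.5×10 rectangle (perimeter 65.00 mm); the cylinder at (12.5, -2) is absent (z outside [4, 21]); Merging all regions: the regions partially overlap (shared area 100.00 mm²), so the edge portions inside another operand are dropped and the merged outline is re-measured after clipping — boundary = 75.00 mm. So its perimeter = 75.00 mm. Layer 33 is larger (96.33 vs 75.00 mm).

layer 33 (z = 9.24 mm)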